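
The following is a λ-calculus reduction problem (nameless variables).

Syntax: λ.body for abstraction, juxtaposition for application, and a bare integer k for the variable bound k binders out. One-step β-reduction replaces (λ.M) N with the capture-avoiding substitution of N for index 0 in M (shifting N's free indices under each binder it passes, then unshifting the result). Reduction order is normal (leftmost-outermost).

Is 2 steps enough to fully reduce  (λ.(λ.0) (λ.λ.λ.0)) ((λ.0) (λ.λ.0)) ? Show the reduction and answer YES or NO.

  start: (λ.(λ.0) (λ.λ.λ.0)) ((λ.0) (λ.λ.0))
  →1  (λ.0) (λ.λ.λ.0)
  →2  λ.λ.λ.0

Answer: YES — reaches normal form λ.λ.λ.0 in 2 ≤ 2 steps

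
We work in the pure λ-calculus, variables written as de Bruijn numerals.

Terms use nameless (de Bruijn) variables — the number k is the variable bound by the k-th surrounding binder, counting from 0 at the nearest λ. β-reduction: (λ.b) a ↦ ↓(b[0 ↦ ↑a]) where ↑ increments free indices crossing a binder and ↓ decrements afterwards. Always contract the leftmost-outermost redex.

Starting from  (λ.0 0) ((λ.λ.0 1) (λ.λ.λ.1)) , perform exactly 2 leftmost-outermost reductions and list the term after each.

  start: (λ.0 0) ((λ.λ.0 1) (λ.λ.λ.1))
  [1] (λ.λ.0 1) (λ.λ.λ.1) ((λ.λ.0 1) (λ.λ.λ.1))
  [2] (λ.0 (λ.λ.λ.1)) ((λ.λ.0 1) (λ.λ.λ.1))

Answer: after 2 steps: (λ.0 (λ.λ.λ.1)) ((λ.λ.0 1) (λ.λ.λ.1))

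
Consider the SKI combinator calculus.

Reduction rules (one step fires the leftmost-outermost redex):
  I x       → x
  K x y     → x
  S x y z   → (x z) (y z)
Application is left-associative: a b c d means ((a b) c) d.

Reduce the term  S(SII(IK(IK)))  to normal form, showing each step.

Answer: normal form = SK  (in 5 steps)

Reduction:
  start: S(SII(IK(IK)))
  →1  S(I(IK(IK))(I(IK(IK))))
  →2  S(IK(IK)(I(IK(IK))))
  →3  S(K(IK)(I(IK(IK))))
  →4  S(IK)
  →5  SK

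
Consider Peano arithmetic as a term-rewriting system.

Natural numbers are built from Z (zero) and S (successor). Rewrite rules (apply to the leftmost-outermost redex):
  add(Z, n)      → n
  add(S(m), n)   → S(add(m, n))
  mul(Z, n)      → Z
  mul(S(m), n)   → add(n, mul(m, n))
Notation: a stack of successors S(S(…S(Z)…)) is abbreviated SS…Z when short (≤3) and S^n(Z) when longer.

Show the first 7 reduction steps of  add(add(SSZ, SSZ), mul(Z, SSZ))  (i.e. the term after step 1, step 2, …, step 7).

  start: add(add(SSZ, SSZ), mul(Z, SSZ))
  →1  add(S(add(SZ, SSZ)), mul(Z, SSZ))
  →2  S(add(add(SZ, SSZ), mul(Z, SSZ)))
  →3  S(add(S(add(Z, SSZ)), mul(Z, SSZ)))
  →4  S(S(add(add(Z, SSZ), mul(Z, SSZ))))
  →5  S(S(add(SSZ, mul(Z, SSZ))))
  →6  S(S(S(add(SZ, mul(Z, SSZ)))))
  →7  S(S(S(S(add(Z, mul(Z, SSZ))))))

Answer: after 7 steps: S(S(S(S(add(Z, mul(Z, SSZ))))))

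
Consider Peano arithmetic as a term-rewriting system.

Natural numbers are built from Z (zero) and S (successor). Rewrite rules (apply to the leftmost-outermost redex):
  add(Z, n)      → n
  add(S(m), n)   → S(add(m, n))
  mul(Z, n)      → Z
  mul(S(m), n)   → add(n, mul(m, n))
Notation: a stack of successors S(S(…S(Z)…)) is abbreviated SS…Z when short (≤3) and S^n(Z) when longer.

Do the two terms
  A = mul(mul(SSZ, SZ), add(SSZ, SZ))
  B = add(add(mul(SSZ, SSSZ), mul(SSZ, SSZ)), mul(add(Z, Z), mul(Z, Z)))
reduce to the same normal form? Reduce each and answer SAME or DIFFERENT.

Term A:
  start: mul(mul(SSZ, SZ), add(SSZ, SZ))
  →1  mul(add(SZ, mul(SZ, SZ)), add(SSZ, SZ))
  →2  mul(S(add(Z, mul(SZ, SZ))), add(SSZ, SZ))
  →3  add(add(SSZ, SZ), mul(add(Z, mul(SZ, SZ)), add(SSZ, SZ)))
  →4  add(S(add(SZ, SZ)), mul(add(Z, mul(SZ, SZ)), add(SSZ, SZ)))
  →5  S(add(add(SZ, SZ), mul(add(Z, mul(SZ, SZ)), add(SSZ, SZ))))
  →6  S(add(S(add(Z, SZ)), mul(add(Z, mul(SZ, SZ)), add(SSZ, SZ))))
  →7  S(S(add(add(Z, SZ), mul(add(Z, mul(SZ, SZ)), add(SSZ, SZ)))))
  →8  S(S(add(SZ, mul(add(Z, mul(SZ, SZ)), add(SSZ, SZ)))))
  →9  S(S(S(add(Z, mul(add(Z, mul(SZ, SZ)), add(SSZ, SZ))))))
  →10  S(S(S(mul(add(Z, mul(SZ, SZ)), add(SSZ, SZ)))))
  →11  S(S(S(mul(mul(SZ, SZ), add(SSZ, SZ)))))
  →12  S(S(S(mul(add(SZ, mul(Z, SZ)), add(SSZ, SZ)))))
  →13  S(S(S(mul(S(add(Z, mul(Z, SZ))), add(SSZ, SZ)))))
  →14  S(S(S(add(add(SSZ, SZ), mul(add(Z, mul(Z, SZ)), add(SSZ, SZ))))))
  →15  S(S(S(add(S(add(SZ, SZ)), mul(add(Z, mul(Z, SZ)), add(SSZ, SZ))))))
  →16  S(S(S(S(add(add(SZ, SZ), mul(add(Z, mul(Z, SZ)), add(SSZ, SZ)))))))
  →17  S(S(S(S(add(S(add(Z, SZ)), mul(add(Z, mul(Z, SZ)), add(SSZ, SZ)))))))
  →18  S(S(S(S(S(add(add(Z, SZ), mul(add(Z, mul(Z, SZ)), add(SSZ, SZ))))))))
  →19  S(S(S(S(S(add(SZ, mul(add(Z, mul(Z, SZ)), add(SSZ, SZ))))))))
  →20  S(S(S(S(S(S(add(Z, mul(add(Z, mul(Z, SZ)), add(SSZ, SZ)))))))))
  →21  S(S(S(S(S(S(mul(add(Z, mul(Z, SZ)), add(SSZ, SZ))))))))
  →22  S(S(S(S(S(S(mul(mul(Z, SZ), add(SSZ, SZ))))))))
  →23  S(S(S(S(S(S(mul(Z, add(SSZ, SZ))))))))
  →24  S^6(Z)

Term B:
  start: add(add(mul(SSZ, SSSZ), mul(SSZ, SSZ)), mul(add(Z, Z), mul(Z, Z)))
  →1  add(add(add(SSSZ, mul(SZ, SSSZ)), mul(SSZ, SSZ)), mul(add(Z, Z), mul(Z, Z)))
  →2  add(add(S(add(SSZ, mul(SZ, SSSZ))), mul(SSZ, SSZ)), mul(add(Z, Z), mul(Z, Z)))
  →3  add(S(add(add(SSZ, mul(SZ, SSSZ)), mul(SSZ, SSZ))), mul(add(Z, Z), mul(Z, Z)))
  →4  S(add(add(add(SSZ, mul(SZ, SSSZ)), mul(SSZ, SSZ)), mul(add(Z, Z), mul(Z, Z))))
  →5  S(add(add(S(add(SZ, mul(SZ, SSSZ))), mul(SSZ, SSZ)), mul(add(Z, Z), mul(Z, Z))))
  →6  S(add(S(add(add(SZ, mul(SZ, SSSZ)), mul(SSZ, SSZ))), mul(add(Z, Z), mul(Z, Z))))
  →7  S(S(add(add(add(SZ, mul(SZ, SSSZ)), mul(SSZ, SSZ)), mul(add(Z, Z), mul(Z, Z)))))
  →8  S(S(add(add(S(add(Z, mul(SZ, SSSZ))), mul(SSZ, SSZ)), mul(add(Z, Z), mul(Z, Z)))))
  →9  S(S(add(S(add(add(Z, mul(SZ, SSSZ)), mul(SSZ, SSZ))), mul(add(Z, Z), mul(Z, Z)))))
  →10  S(S(S(add(add(add(Z, mul(SZ, SSSZ)), mul(SSZ, SSZ)), mul(add(Z, Z), mul(Z, Z))))))
  →11  S(S(S(add(add(mul(SZ, SSSZ), mul(SSZ, SSZ)), mul(add(Z, Z), mul(Z, Z))))))
  →12  S(S(S(add(add(add(SSSZ, mul(Z, SSSZ)), mul(SSZ, SSZ)), mul(add(Z, Z), mul(Z, Z))))))
  →13  S(S(S(add(add(S(add(SSZ, mul(Z, SSSZ))), mul(SSZ, SSZ)), mul(add(Z, Z), mul(Z, Z))))))
  →14  S(S(S(add(S(add(add(SSZ, mul(Z, SSSZ)), mul(SSZ, SSZ))), mul(add(Z, Z), mul(Z, Z))))))
  →15  S(S(S(S(add(add(add(SSZ, mul(Z, SSSZ)), mul(SSZ, SSZ)), mul(add(Z, Z), mul(Z, Z)))))))
  →16  S(S(S(S(add(add(S(add(SZ, mul(Z, SSSZ))), mul(SSZ, SSZ)), mul(add(Z, Z), mul(Z, Z)))))))
  →17  S(S(S(S(add(S(add(add(SZ, mul(Z, SSSZ)), mul(SSZ, SSZ))), mul(add(Z, Z), mul(Z, Z)))))))
  →18  S(S(S(S(S(add(add(add(SZ, mul(Z, SSSZ)), mul(SSZ, SSZ)), mul(add(Z, Z), mul(Z, Z))))))))
  →19  S(S(S(S(S(add(add(S(add(Z, mul(Z, SSSZ))), mul(SSZ, SSZ)), mul(add(Z, Z), mul(Z, Z))))))))
  →20  S(S(S(S(S(add(S(add(add(Z, mul(Z, SSSZ)), mul(SSZ, SSZ))), mul(add(Z, Z), mul(Z, Z))))))))
  →21  S(S(S(S(S(S(add(add(add(Z, mul(Z, SSSZ)), mul(SSZ, SSZ)), mul(add(Z, Z), mul(Z, Z)))))))))
  →22  S(S(S(S(S(S(add(add(mul(Z, SSSZ), mul(SSZ, SSZ)), mul(add(Z, Z), mul(Z, Z)))))))))
  →23  S(S(S(S(S(S(add(add(Z, mul(SSZ, SSZ)), mul(add(Z, Z), mul(Z, Z)))))))))
  →24  S(S(S(S(S(S(add(mul(SSZ, SSZ), mul(add(Z, Z), mul(Z, Z)))))))))
  →25  S(S(S(S(S(S(add(add(SSZ, mul(SZ, SSZ)), mul(add(Z, Z), mul(Z, Z)))))))))
  →26  S(S(S(S(S(S(add(S(add(SZ, mul(SZ, SSZ))), mul(add(Z, Z), mul(Z, Z)))))))))
  →27  S(S(S(S(S(S(S(add(add(SZ, mul(SZ, SSZ)), mul(add(Z, Z), mul(Z, Z))))))))))
  →28  S(S(S(S(S(S(S(add(S(add(Z, mul(SZ, SSZ))), mul(add(Z, Z), mul(Z, Z))))))))))
  →29  S(S(S(S(S(S(S(S(add(add(Z, mul(SZ, SSZ)), mul(add(Z, Z), mul(Z, Z)))))))))))
  →30  S(S(S(S(S(S(S(S(add(mul(SZ, SSZ), mul(add(Z, Z), mul(Z, Z)))))))))))
  →31  S(S(S(S(S(S(S(S(add(add(SSZ, mul(Z, SSZ)), mul(add(Z, Z), mul(Z, Z)))))))))))
  →32  S(S(S(S(S(S(S(S(add(S(add(SZ, mul(Z, SSZ))), mul(add(Z, Z), mul(Z, Z)))))))))))
  →33  S(S(S(S(S(S(S(S(S(add(add(SZ, mul(Z, SSZ)), mul(add(Z, Z), mul(Z, Z))))))))))))
  →34  S(S(S(S(S(S(S(S(S(add(S(add(Z, mul(Z, SSZ))), mul(add(Z, Z), mul(Z, Z))))))))))))
  →35  S(S(S(S(S(S(S(S(S(S(add(add(Z, mul(Z, SSZ)), mul(add(Z, Z), mul(Z, Z)))))))))))))
  →36  S(S(S(S(S(S(S(S(S(S(add(mul(Z, SSZ), mul(add(Z, Z), mul(Z, Z)))))))))))))
  →37  S(S(S(S(S(S(S(S(S(S(add(Z, mul(add(Z, Z), mul(Z, Z)))))))))))))
  →38  S(S(S(S(S(S(S(S(S(S(mul(add(Z, Z), mul(Z, Z))))))))))))
  →39  S(S(S(S(S(S(S(S(S(S(mul(Z, mul(Z, Z))))))))))))
  →40  S^10(Z)

Answer: DIFFERENT — A ⇓ S^6(Z), B ⇓ S^10(Z)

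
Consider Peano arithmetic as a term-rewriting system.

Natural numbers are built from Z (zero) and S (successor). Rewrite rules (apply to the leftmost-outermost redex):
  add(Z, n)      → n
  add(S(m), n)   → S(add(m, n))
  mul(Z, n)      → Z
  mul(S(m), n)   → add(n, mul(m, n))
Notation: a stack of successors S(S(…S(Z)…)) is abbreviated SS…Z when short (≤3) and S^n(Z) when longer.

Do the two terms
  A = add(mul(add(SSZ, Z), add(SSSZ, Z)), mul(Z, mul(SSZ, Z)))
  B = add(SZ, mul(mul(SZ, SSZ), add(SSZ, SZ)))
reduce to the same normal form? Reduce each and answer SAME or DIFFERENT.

Term A:
  start: add(mul(add(SSZ, Z), add(SSSZ, Z)), mul(Z, mul(SSZ, Z)))
  →1  add(mul(S(add(SZ, Z)), add(SSSZ, Z)), mul(Z, mul(SSZ, Z)))
  →2  add(add(add(SSSZ, Z), mul(add(SZ, Z), add(SSSZ, Z))), mul(Z, mul(SSZ, Z)))
  →3  add(add(S(add(SSZ, Z)), mul(add(SZ, Z), add(SSSZ, Z))), mul(Z, mul(SSZ, Z)))
  →4  add(S(add(add(SSZ, Z), mul(add(SZ, Z), add(SSSZ, Z)))), mul(Z, mul(SSZ, Z)))
  →5  S(add(add(add(SSZ, Z), mul(add(SZ, Z), add(SSSZ, Z))), mul(Z, mul(SSZ, Z))))
  →6  S(add(add(S(add(SZ, Z)), mul(add(SZ, Z), add(SSSZ, Z))), mul(Z, mul(SSZ, Z))))
  →7  S(add(S(add(add(SZ, Z), mul(add(SZ, Z), add(SSSZ, Z)))), mul(Z, mul(SSZ, Z))))
  →8  S(S(add(add(add(SZ, Z), mul(add(SZ, Z), add(SSSZ, Z))), mul(Z, mul(SSZ, Z)))))
  →9  S(S(add(add(S(add(Z, Z)), mul(add(SZ, Z), add(SSSZ, Z))), mul(Z, mul(SSZ, Z)))))
  →10  S(S(add(S(add(add(Z, Z), mul(add(SZ, Z), add(SSSZ, Z)))), mul(Z, mul(SSZ, Z)))))
  →11  S(S(S(add(add(add(Z, Z), mul(add(SZ, Z), add(SSSZ, Z))), mul(Z, mul(SSZ, Z))))))
  →12  S(S(S(add(add(Z, mul(add(SZ, Z), add(SSSZ, Z))), mul(Z, mul(SSZ, Z))))))
  →13  S(S(S(add(mul(add(SZ, Z), add(SSSZ, Z)), mul(Z, mul(SSZ, Z))))))
  →14  S(S(S(add(mul(S(add(Z, Z)), add(SSSZ, Z)), mul(Z, mul(SSZ, Z))))))
  →15  S(S(S(add(add(add(SSSZ, Z), mul(add(Z, Z), add(SSSZ, Z))), mul(Z, mul(SSZ, Z))))))
  →16  S(S(S(add(add(S(add(SSZ, Z)), mul(add(Z, Z), add(SSSZ, Z))), mul(Z, mul(SSZ, Z))))))
  →17  S(S(S(add(S(add(add(SSZ, Z), mul(add(Z, Z), add(SSSZ, Z)))), mul(Z, mul(SSZ, Z))))))
  →18  S(S(S(S(add(add(add(SSZ, Z), mul(add(Z, Z), add(SSSZ, Z))), mul(Z, mul(SSZ, Z)))))))
  →19  S(S(S(S(add(add(S(add(SZ, Z)), mul(add(Z, Z), add(SSSZ, Z))), mul(Z, mul(SSZ, Z)))))))
  →20  S(S(S(S(add(S(add(add(SZ, Z), mul(add(Z, Z), add(SSSZ, Z)))), mul(Z, mul(SSZ, Z)))))))
  →21  S(S(S(S(S(add(add(add(SZ, Z), mul(add(Z, Z), add(SSSZ, Z))), mul(Z, mul(SSZ, Z))))))))
  →22  S(S(S(S(S(add(add(S(add(Z, Z)), mul(add(Z, Z), add(SSSZ, Z))), mul(Z, mul(SSZ, Z))))))))
  →23  S(S(S(S(S(add(S(add(add(Z, Z), mul(add(Z, Z), add(SSSZ, Z)))), mul(Z, mul(SSZ, Z))))))))
  →24  S(S(S(S(S(S(add(add(add(Z, Z), mul(add(Z, Z), add(SSSZ, Z))), mul(Z, mul(SSZ, Z)))))))))
  →25  S(S(S(S(S(S(add(add(Z, mul(add(Z, Z), add(SSSZ, Z))), mul(Z, mul(SSZ, Z)))))))))
  →26  S(S(S(S(S(S(add(mul(add(Z, Z), add(SSSZ, Z)), mul(Z, mul(SSZ, Z)))))))))
  →27  S(S(S(S(S(S(add(mul(Z, add(SSSZ, Z)), mul(Z, mul(SSZ, Z)))))))))
  →28  S(S(S(S(S(S(add(Z, mul(Z, mul(SSZ, Z)))))))))
  →29  S(S(S(S(S(S(mul(Z, mul(SSZ, Z))))))))
  →30  S^6(Z)

Term B:
  start: add(SZ, mul(mul(SZ, SSZ), add(SSZ, SZ)))
  →1  S(add(Z, mul(mul(SZ, SSZ), add(SSZ, SZ))))
  →2  S(mul(mul(SZ, SSZ), add(SSZ, SZ)))
  →3  S(mul(add(SSZ, mul(Z, SSZ)), add(SSZ, SZ)))
  →4  S(mul(S(add(SZ, mul(Z, SSZ))), add(SSZ, SZ)))
  →5  S(add(add(SSZ, SZ), mul(add(SZ, mul(Z, SSZ)), add(SSZ, SZ))))
  →6  S(add(S(add(SZ, SZ)), mul(add(SZ, mul(Z, SSZ)), add(SSZ, SZ))))
  →7  S(S(add(add(SZ, SZ), mul(add(SZ, mul(Z, SSZ)), add(SSZ, SZ)))))
  →8  S(S(add(S(add(Z, SZ)), mul(add(SZ, mul(Z, SSZ)), add(SSZ, SZ)))))
  →9  S(S(S(add(add(Z, SZ), mul(add(SZ, mul(Z, SSZ)), add(SSZ, SZ))))))
  →10  S(S(S(add(SZ, mul(add(SZ, mul(Z, SSZ)), add(SSZ, SZ))))))
  →11  S(S(S(S(add(Z, mul(add(SZ, mul(Z, SSZ)), add(SSZ, SZ)))))))
  →12  S(S(S(S(mul(add(SZ, mul(Z, SSZ)), add(SSZ, SZ))))))
  →13  S(S(S(S(mul(S(add(Z, mul(Z, SSZ))), add(SSZ, SZ))))))
  →14  S(S(S(S(add(add(SSZ, SZ), mul(add(Z, mul(Z, SSZ)), add(SSZ, SZ)))))))
  →15  S(S(S(S(add(S(add(SZ, SZ)), mul(add(Z, mul(Z, SSZ)), add(SSZ, SZ)))))))
  →16  S(S(S(S(S(add(add(SZ, SZ), mul(add(Z, mul(Z, SSZ)), add(SSZ, SZ))))))))
  →17  S(S(S(S(S(add(S(add(Z, SZ)), mul(add(Z, mul(Z, SSZ)), add(SSZ, SZ))))))))
  →18  S(S(S(S(S(S(add(add(Z, SZ), mul(add(Z, mul(Z, SSZ)), add(SSZ, SZ)))))))))
  →19  S(S(S(S(S(S(add(SZ, mul(add(Z, mul(Z, SSZ)), add(SSZ, SZ)))))))))
  →20  S(S(S(S(S(S(S(add(Z, mul(add(Z, mul(Z, SSZ)), add(SSZ, SZ))))))))))
  →21  S(S(S(S(S(S(S(mul(add(Z, mul(Z, SSZ)), add(SSZ, SZ)))))))))
  →22  S(S(S(S(S(S(S(mul(mul(Z, SSZ), add(SSZ, SZ)))))))))
  →23  S(S(S(S(S(S(S(mul(Z, add(SSZ, SZ)))))))))
  →24  S^7(Z)

Answer: DIFFERENT — A ⇓ S^6(Z), B ⇓ S^7(Z)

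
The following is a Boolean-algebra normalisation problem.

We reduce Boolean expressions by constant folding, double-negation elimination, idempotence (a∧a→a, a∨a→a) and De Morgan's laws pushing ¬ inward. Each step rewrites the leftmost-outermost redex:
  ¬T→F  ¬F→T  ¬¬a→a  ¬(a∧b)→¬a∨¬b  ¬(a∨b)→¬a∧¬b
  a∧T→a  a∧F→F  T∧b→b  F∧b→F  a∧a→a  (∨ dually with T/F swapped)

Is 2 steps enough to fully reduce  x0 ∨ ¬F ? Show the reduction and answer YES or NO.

Answer: YES — reaches normal form T in 2 ≤ 2 steps

Derivation:
  start: x0 ∨ ¬F
  [1] x0 ∨ T
  [2] T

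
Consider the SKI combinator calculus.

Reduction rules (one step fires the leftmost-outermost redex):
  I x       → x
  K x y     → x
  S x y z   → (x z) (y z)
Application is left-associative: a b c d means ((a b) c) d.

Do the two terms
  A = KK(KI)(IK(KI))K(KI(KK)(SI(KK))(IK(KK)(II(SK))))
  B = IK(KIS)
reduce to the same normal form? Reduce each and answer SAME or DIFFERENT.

Answer: SAME — A ⇓ KI, B ⇓ KI

Derivation:
Term A:
  start: KK(KI)(IK(KI))K(KI(KK)(SI(KK))(IK(KK)(II(SK))))
  →1  K(IK(KI))K(KI(KK)(SI(KK))(IK(KK)(II(SK))))
  →2  IK(KI)(KI(KK)(SI(KK))(IK(KK)(II(SK))))
  →3  K(KI)(KI(KK)(SI(KK))(IK(KK)(II(SK))))
  →4  KI

Term B:
  start: IK(KIS)
  →1  K(KIS)
  →2  KI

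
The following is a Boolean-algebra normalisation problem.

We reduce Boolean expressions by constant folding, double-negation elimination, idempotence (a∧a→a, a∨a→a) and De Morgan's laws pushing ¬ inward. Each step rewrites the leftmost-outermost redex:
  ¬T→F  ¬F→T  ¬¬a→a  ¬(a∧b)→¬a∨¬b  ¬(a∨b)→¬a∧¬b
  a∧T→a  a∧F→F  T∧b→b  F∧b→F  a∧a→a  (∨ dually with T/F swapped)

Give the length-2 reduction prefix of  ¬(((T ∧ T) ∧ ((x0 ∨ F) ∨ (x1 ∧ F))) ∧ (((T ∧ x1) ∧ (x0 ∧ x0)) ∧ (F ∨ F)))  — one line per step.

Answer: after 2 steps: (¬(T ∧ T) ∨ ¬((x0 ∨ F) ∨ (x1 ∧ F))) ∨ ¬(((T ∧ x1) ∧ (x0 ∧ x0)) ∧ (F ∨ F))

Derivation:
  start: ¬(((T ∧ T) ∧ ((x0 ∨ F) ∨ (x1 ∧ F))) ∧ (((T ∧ x1) ∧ (x0 ∧ x0)) ∧ (F ∨ F)))
  [1] ¬((T ∧ T) ∧ ((x0 ∨ F) ∨ (x1 ∧ F))) ∨ ¬(((T ∧ x1) ∧ (x0 ∧ x0)) ∧ (F ∨ F))
  [2] (¬(T ∧ T) ∨ ¬((x0 ∨ F) ∨ (x1 ∧ F))) ∨ ¬(((T ∧ x1) ∧ (x0 ∧ x0)) ∧ (F ∨ F))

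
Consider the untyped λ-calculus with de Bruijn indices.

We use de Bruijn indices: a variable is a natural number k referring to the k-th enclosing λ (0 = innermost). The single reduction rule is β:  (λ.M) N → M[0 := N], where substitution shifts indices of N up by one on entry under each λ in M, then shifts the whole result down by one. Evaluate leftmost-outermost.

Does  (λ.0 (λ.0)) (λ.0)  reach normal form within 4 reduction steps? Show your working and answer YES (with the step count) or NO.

Answer: YES — reaches normal form λ.0 in 2 ≤ 4 steps

Working:
  start: (λ.0 (λ.0)) (λ.0)
  →1  (λ.0) (λ.0)
  →2  λ.0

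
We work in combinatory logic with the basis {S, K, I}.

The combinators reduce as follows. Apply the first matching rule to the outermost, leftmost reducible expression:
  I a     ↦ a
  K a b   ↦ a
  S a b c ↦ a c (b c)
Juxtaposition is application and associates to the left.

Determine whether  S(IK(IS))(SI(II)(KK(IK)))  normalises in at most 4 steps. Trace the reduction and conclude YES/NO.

  start: S(IK(IS))(SI(II)(KK(IK)))
  step 1: S(K(IS))(SI(II)(KK(IK)))
  step 2: S(KS)(SI(II)(KK(IK)))
  step 3: S(KS)(I(KK(IK))(II(KK(IK))))
  step 4: S(KS)(KK(IK)(II(KK(IK))))

Answer: NO — after 4 steps the term is S(KS)(KK(IK)(II(KK(IK)))), not yet normal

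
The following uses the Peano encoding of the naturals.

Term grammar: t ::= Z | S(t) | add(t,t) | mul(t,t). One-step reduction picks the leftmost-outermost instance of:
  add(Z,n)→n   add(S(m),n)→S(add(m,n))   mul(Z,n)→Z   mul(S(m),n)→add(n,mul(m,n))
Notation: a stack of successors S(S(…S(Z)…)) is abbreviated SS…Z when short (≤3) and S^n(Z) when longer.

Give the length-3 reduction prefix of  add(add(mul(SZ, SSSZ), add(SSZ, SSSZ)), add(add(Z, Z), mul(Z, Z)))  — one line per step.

  start: add(add(mul(SZ, SSSZ), add(SSZ, SSSZ)), add(add(Z, Z), mul(Z, Z)))
  →1  add(add(add(SSSZ, mul(Z, SSSZ)), add(SSZ, SSSZ)), add(add(Z, Z), mul(Z, Z)))
  →2  add(add(S(add(SSZ, mul(Z, SSSZ))), add(SSZ, SSSZ)), add(add(Z, Z), mul(Z, Z)))
  →3  add(S(add(add(SSZ, mul(Z, SSSZ)), add(SSZ, SSSZ))), add(add(Z, Z), mul(Z, Z)))

Answer: after 3 steps: add(S(add(add(SSZ, mul(Z, SSSZ)), add(SSZ, SSSZ))), add(add(Z, Z), mul(Z, Z)))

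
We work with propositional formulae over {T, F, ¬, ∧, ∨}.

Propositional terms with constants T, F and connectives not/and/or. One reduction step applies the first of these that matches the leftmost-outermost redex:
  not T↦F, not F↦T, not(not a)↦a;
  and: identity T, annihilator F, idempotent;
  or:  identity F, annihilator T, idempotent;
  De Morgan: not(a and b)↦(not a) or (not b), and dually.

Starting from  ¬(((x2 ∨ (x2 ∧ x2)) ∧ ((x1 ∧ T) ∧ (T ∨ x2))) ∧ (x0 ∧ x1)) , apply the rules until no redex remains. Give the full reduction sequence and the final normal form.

  start: ¬(((x2 ∨ (x2 ∧ x2)) ∧ ((x1 ∧ T) ∧ (T ∨ x2))) ∧ (x0 ∧ x1))
  →1  ¬((x2 ∨ (x2 ∧ x2)) ∧ ((x1 ∧ T) ∧ (T ∨ x2))) ∨ ¬(x0 ∧ x1)
  →2  (¬(x2 ∨ (x2 ∧ x2)) ∨ ¬((x1 ∧ T) ∧ (T ∨ x2))) ∨ ¬(x0 ∧ x1)
  →3  ((¬x2 ∧ ¬(x2 ∧ x2)) ∨ ¬((x1 ∧ T) ∧ (T ∨ x2))) ∨ ¬(x0 ∧ x1)
  →4  ((¬x2 ∧ (¬x2 ∨ ¬x2)) ∨ ¬((x1 ∧ T) ∧ (T ∨ x2))) ∨ ¬(x0 ∧ x1)
  →5  ((¬x2 ∧ ¬x2) ∨ ¬((x1 ∧ T) ∧ (T ∨ x2))) ∨ ¬(x0 ∧ x1)
  →6  (¬x2 ∨ ¬((x1 ∧ T) ∧ (T ∨ x2))) ∨ ¬(x0 ∧ x1)
  →7  (¬x2 ∨ (¬(x1 ∧ T) ∨ ¬(T ∨ x2))) ∨ ¬(x0 ∧ x1)
  →8  (¬x2 ∨ ((¬x1 ∨ ¬T) ∨ ¬(T ∨ x2))) ∨ ¬(x0 ∧ x1)
  →9  (¬x2 ∨ ((¬x1 ∨ F) ∨ ¬(T ∨ x2))) ∨ ¬(x0 ∧ x1)
  →10  (¬x2 ∨ (¬x1 ∨ ¬(T ∨ x2))) ∨ ¬(x0 ∧ x1)
  →11  (¬x2 ∨ (¬x1 ∨ (¬T ∧ ¬x2))) ∨ ¬(x0 ∧ x1)
  →12  (¬x2 ∨ (¬x1 ∨ (F ∧ ¬x2))) ∨ ¬(x0 ∧ x1)
  →13  (¬x2 ∨ (¬x1 ∨ F)) ∨ ¬(x0 ∧ x1)
  →14  (¬x2 ∨ ¬x1) ∨ ¬(x0 ∧ x1)
  →15  (¬x2 ∨ ¬x1) ∨ (¬x0 ∨ ¬x1)

Answer: normal form = (¬x2 ∨ ¬x1) ∨ (¬x0 ∨ ¬x1)  (in 15 steps)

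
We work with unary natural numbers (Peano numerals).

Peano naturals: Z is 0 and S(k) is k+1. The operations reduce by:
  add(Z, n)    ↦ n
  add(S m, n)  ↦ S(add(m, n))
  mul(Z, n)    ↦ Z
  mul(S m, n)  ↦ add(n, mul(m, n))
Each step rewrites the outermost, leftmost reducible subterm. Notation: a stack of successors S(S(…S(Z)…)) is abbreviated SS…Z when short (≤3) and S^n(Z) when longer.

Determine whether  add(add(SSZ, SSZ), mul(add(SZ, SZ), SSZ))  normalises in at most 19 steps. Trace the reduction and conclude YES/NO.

Answer: YES — reaches normal form S^8(Z) in 19 ≤ 19 steps

Reduction:
  start: add(add(SSZ, SSZ), mul(add(SZ, SZ), SSZ))
  [1] add(S(add(SZ, SSZ)), mul(add(SZ, SZ), SSZ))
  [2] S(add(add(SZ, SSZ), mul(add(SZ, SZ), SSZ)))
  [3] S(add(S(add(Z, SSZ)), mul(add(SZ, SZ), SSZ)))
  [4] S(S(add(add(Z, SSZ), mul(add(SZ, SZ), SSZ))))
  [5] S(S(add(SSZ, mul(add(SZ, SZ), SSZ))))
  [6] S(S(S(add(SZ, mul(add(SZ, SZ), SSZ)))))
  [7] S(S(S(S(add(Z, mul(add(SZ, SZ), SSZ))))))
  [8] S(S(S(S(mul(add(SZ, SZ), SSZ)))))
  [9] S(S(S(S(mul(S(add(Z, SZ)), SSZ)))))
  [10] S(S(S(S(add(SSZ, mul(add(Z, SZ), SSZ))))))
  [11] S(S(S(S(S(add(SZ, mul(add(Z, SZ), SSZ)))))))
  [12] S(S(S(S(S(S(add(Z, mul(add(Z, SZ), SSZ))))))))
  [13] S(S(S(S(S(S(mul(add(Z, SZ), SSZ)))))))
  [14] S(S(S(S(S(S(mul(SZ, SSZ)))))))
  [15] S(S(S(S(S(S(add(SSZ, mul(Z, SSZ))))))))
  [16] S(S(S(S(S(S(S(add(SZ, mul(Z, SSZ)))))))))
  [17] S(S(S(S(S(S(S(S(add(Z, mul(Z, SSZ))))))))))
  [18] S(S(S(S(S(S(S(S(mul(Z, SSZ)))))))))
  [19] S^8(Z)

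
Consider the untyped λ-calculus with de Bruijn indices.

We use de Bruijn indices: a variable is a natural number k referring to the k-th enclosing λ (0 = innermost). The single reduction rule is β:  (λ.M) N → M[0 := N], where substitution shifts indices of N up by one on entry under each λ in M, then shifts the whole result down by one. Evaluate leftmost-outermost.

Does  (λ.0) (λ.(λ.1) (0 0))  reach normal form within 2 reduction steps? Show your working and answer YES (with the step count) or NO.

  start: (λ.0) (λ.(λ.1) (0 0))
  →1  λ.(λ.1) (0 0)
  →2  λ.0

Answer: YES — reaches normal form λ.0 in 2 ≤ 2 steps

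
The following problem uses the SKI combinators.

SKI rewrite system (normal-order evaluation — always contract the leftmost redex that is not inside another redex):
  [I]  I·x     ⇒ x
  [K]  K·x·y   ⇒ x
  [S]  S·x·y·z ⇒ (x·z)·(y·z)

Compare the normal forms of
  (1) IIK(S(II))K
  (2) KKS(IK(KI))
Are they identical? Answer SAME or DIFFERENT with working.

Term A:
  start: IIK(S(II))K
  step 1: IK(S(II))K
  step 2: K(S(II))K
  step 3: S(II)
  step 4: SI

Term B:
  start: KKS(IK(KI))
  step 1: K(IK(KI))
  step 2: K(K(KI))

Answer: DIFFERENT — A ⇓ SI, B ⇓ K(K(KI))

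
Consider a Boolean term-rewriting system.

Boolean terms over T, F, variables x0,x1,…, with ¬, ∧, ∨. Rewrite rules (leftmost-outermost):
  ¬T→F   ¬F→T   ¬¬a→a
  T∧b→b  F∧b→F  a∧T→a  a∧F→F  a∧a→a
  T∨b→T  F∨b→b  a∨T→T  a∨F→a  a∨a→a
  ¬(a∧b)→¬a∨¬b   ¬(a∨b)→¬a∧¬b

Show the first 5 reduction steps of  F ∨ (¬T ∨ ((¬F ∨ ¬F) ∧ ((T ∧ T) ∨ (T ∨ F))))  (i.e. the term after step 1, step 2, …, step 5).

Answer: after 5 steps: T ∧ ((T ∧ T) ∨ (T ∨ F))

Derivation:
  start: F ∨ (¬T ∨ ((¬F ∨ ¬F) ∧ ((T ∧ T) ∨ (T ∨ F))))
  →1  ¬T ∨ ((¬F ∨ ¬F) ∧ ((T ∧ T) ∨ (T ∨ F)))
  →2  F ∨ ((¬F ∨ ¬F) ∧ ((T ∧ T) ∨ (T ∨ F)))
  →3  (¬F ∨ ¬F) ∧ ((T ∧ T) ∨ (T ∨ F))
  →4  ¬F ∧ ((T ∧ T) ∨ (T ∨ F))
  →5  T ∧ ((T ∧ T) ∨ (T ∨ F))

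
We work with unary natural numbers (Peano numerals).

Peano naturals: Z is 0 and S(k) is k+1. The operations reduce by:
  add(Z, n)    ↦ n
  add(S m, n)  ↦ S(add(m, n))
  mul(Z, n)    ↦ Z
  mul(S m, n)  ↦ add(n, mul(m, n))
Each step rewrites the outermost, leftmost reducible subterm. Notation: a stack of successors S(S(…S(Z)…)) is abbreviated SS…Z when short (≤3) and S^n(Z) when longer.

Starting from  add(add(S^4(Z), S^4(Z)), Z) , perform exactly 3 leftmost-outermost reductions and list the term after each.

  start: add(add(S^4(Z), S^4(Z)), Z)
  [1] add(S(add(SSSZ, S^4(Z))), Z)
  [2] S(add(add(SSSZ, S^4(Z)), Z))
  [3] S(add(S(add(SSZ, S^4(Z))), Z))

Answer: after 3 steps: S(add(S(add(SSZ, S^4(Z))), Z))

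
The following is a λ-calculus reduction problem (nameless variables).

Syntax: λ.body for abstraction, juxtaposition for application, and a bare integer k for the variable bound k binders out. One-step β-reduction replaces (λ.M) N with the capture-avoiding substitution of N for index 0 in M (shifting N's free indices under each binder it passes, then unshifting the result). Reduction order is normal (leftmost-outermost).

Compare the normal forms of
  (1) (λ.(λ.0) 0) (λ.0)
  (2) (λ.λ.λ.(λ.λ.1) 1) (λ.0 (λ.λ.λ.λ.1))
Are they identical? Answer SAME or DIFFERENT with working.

Term A:
  start: (λ.(λ.0) 0) (λ.0)
  →1  (λ.0) (λ.0)
  →2  λ.0

Term B:
  start: (λ.λ.λ.(λ.λ.1) 1) (λ.0 (λ.λ.λ.λ.1))
  →1  λ.λ.(λ.λ.1) 1
  →2  λ.λ.λ.2

Answer: DIFFERENT — A ⇓ λ.0, B ⇓ λ.λ.λ.2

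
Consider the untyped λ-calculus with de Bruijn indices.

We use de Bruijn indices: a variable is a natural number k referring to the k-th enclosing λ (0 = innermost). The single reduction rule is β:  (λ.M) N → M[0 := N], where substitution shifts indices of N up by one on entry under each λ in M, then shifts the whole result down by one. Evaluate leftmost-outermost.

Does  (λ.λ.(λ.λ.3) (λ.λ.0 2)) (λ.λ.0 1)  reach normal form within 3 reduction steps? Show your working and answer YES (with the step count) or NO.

Answer: YES — reaches normal form λ.λ.λ.λ.0 1 in 2 ≤ 3 steps

Derivation:
  start: (λ.λ.(λ.λ.3) (λ.λ.0 2)) (λ.λ.0 1)
  step 1: λ.(λ.λ.λ.λ.0 1) (λ.λ.0 2)
  step 2: λ.λ.λ.λ.0 1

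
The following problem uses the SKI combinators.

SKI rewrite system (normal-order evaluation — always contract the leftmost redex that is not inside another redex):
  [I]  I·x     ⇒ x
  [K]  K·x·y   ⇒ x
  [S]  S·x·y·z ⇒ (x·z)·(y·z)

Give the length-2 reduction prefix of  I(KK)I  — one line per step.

  start: I(KK)I
  →1  KKI
  →2  K

Answer: after 2 steps: K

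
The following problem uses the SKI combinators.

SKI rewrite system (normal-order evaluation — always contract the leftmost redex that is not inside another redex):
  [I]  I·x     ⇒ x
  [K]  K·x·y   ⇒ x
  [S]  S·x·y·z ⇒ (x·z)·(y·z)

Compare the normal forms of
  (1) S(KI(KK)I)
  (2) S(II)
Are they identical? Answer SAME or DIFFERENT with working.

Answer: SAME — A ⇓ SI, B ⇓ SI

Derivation:
Term A:
  start: S(KI(KK)I)
  [1] S(II)
  [2] SI

Term B:
  start: S(II)
  [1] SI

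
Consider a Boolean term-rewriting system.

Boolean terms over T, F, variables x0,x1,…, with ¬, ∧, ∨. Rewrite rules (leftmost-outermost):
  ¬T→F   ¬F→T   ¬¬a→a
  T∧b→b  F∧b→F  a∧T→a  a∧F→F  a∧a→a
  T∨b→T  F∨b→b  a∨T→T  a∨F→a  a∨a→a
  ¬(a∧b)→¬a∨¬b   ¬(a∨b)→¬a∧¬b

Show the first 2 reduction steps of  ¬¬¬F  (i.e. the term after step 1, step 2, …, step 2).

Answer: after 2 steps: T

Derivation:
  start: ¬¬¬F
  →1  ¬F
  →2  T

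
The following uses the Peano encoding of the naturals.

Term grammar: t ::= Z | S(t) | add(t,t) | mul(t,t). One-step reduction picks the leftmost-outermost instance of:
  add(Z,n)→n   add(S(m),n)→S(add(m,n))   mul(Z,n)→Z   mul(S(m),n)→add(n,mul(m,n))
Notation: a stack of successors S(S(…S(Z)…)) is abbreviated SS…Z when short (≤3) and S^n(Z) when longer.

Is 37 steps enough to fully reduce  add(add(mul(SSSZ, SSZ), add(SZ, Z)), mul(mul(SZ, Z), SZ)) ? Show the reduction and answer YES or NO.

Answer: YES — reaches normal form S^7(Z) in 34 ≤ 37 steps

Reduction:
  start: add(add(mul(SSSZ, SSZ), add(SZ, Z)), mul(mul(SZ, Z), SZ))
  [1] add(add(add(SSZ, mul(SSZ, SSZ)), add(SZ, Z)), mul(mul(SZ, Z), SZ))
  [2] add(add(S(add(SZ, mul(SSZ, SSZ))), add(SZ, Z)), mul(mul(SZ, Z), SZ))
  [3] add(S(add(add(SZ, mul(SSZ, SSZ)), add(SZ, Z))), mul(mul(SZ, Z), SZ))
  [4] S(add(add(add(SZ, mul(SSZ, SSZ)), add(SZ, Z)), mul(mul(SZ, Z), SZ)))
  [5] S(add(add(S(add(Z, mul(SSZ, SSZ))), add(SZ, Z)), mul(mul(SZ, Z), SZ)))
  [6] S(add(S(add(add(Z, mul(SSZ, SSZ)), add(SZ, Z))), mul(mul(SZ, Z), SZ)))
  [7] S(S(add(add(add(Z, mul(SSZ, SSZ)), add(SZ, Z)), mul(mul(SZ, Z), SZ))))
  [8] S(S(add(add(mul(SSZ, SSZ), add(SZ, Z)), mul(mul(SZ, Z), SZ))))
  [9] S(S(add(add(add(SSZ, mul(SZ, SSZ)), add(SZ, Z)), mul(mul(SZ, Z), SZ))))
  [10] S(S(add(add(S(add(SZ, mul(SZ, SSZ))), add(SZ, Z)), mul(mul(SZ, Z), SZ))))
  [11] S(S(add(S(add(add(SZ, mul(SZ, SSZ)), add(SZ, Z))), mul(mul(SZ, Z), SZ))))
  [12] S(S(S(add(add(add(SZ, mul(SZ, SSZ)), add(SZ, Z)), mul(mul(SZ, Z), SZ)))))
  [13] S(S(S(add(add(S(add(Z, mul(SZ, SSZ))), add(SZ, Z)), mul(mul(SZ, Z), SZ)))))
  [14] S(S(S(add(S(add(add(Z, mul(SZ, SSZ)), add(SZ, Z))), mul(mul(SZ, Z), SZ)))))
  [15] S(S(S(S(add(add(add(Z, mul(SZ, SSZ)), add(SZ, Z)), mul(mul(SZ, Z), SZ))))))
  [16] S(S(S(S(add(add(mul(SZ, SSZ), add(SZ, Z)), mul(mul(SZ, Z), SZ))))))
  [17] S(S(S(S(add(add(add(SSZ, mul(Z, SSZ)), add(SZ, Z)), mul(mul(SZ, Z), SZ))))))
  [18] S(S(S(S(add(add(S(add(SZ, mul(Z, SSZ))), add(SZ, Z)), mul(mul(SZ, Z), SZ))))))
  [19] S(S(S(S(add(S(add(add(SZ, mul(Z, SSZ)), add(SZ, Z))), mul(mul(SZ, Z), SZ))))))
  [20] S(S(S(S(S(add(add(add(SZ, mul(Z, SSZ)), add(SZ, Z)), mul(mul(SZ, Z), SZ)))))))
  [21] S(S(S(S(S(add(add(S(add(Z, mul(Z, SSZ))), add(SZ, Z)), mul(mul(SZ, Z), SZ)))))))
  [22] S(S(S(S(S(add(S(add(add(Z, mul(Z, SSZ)), add(SZ, Z))), mul(mul(SZ, Z), SZ)))))))
  [23] S(S(S(S(S(S(add(add(add(Z, mul(Z, SSZ)), add(SZ, Z)), mul(mul(SZ, Z), SZ))))))))
  [24] S(S(S(S(S(S(add(add(mul(Z, SSZ), add(SZ, Z)), mul(mul(SZ, Z), SZ))))))))
  [25] S(S(S(S(S(S(add(add(Z, add(SZ, Z)), mul(mul(SZ, Z), SZ))))))))
  [26] S(S(S(S(S(S(add(add(SZ, Z), mul(mul(SZ, Z), SZ))))))))
  [27] S(S(S(S(S(S(add(S(add(Z, Z)), mul(mul(SZ, Z), SZ))))))))
  [28] S(S(S(S(S(S(S(add(add(Z, Z), mul(mul(SZ, Z), SZ)))))))))
  [29] S(S(S(S(S(S(S(add(Z, mul(mul(SZ, Z), SZ)))))))))
  [30] S(S(S(S(S(S(S(mul(mul(SZ, Z), SZ))))))))
  [31] S(S(S(S(S(S(S(mul(add(Z, mul(Z, Z)), SZ))))))))
  [32] S(S(S(S(S(S(S(mul(mul(Z, Z), SZ))))))))
  [33] S(S(S(S(S(S(S(mul(Z, SZ))))))))
  [34] S^7(Z)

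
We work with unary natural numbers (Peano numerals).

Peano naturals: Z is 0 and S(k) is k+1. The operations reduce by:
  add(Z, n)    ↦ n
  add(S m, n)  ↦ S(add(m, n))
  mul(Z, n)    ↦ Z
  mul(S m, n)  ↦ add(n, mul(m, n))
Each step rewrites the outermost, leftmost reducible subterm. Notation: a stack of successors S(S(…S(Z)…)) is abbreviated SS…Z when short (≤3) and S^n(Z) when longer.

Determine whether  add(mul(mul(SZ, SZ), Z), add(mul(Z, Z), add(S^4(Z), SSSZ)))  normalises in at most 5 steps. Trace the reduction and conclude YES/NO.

  start: add(mul(mul(SZ, SZ), Z), add(mul(Z, Z), add(S^4(Z), SSSZ)))
  step 1: add(mul(add(SZ, mul(Z, SZ)), Z), add(mul(Z, Z), add(S^4(Z), SSSZ)))
  step 2: add(mul(S(add(Z, mul(Z, SZ))), Z), add(mul(Z, Z), add(S^4(Z), SSSZ)))
  step 3: add(add(Z, mul(add(Z, mul(Z, SZ)), Z)), add(mul(Z, Z), add(S^4(Z), SSSZ)))
  step 4: add(mul(add(Z, mul(Z, SZ)), Z), add(mul(Z, Z), add(S^4(Z), SSSZ)))
  step 5: add(mul(mul(Z, SZ), Z), add(mul(Z, Z), add(S^4(Z), SSSZ)))

Answer: NO — after 5 steps the term is add(mul(mul(Z, SZ), Z), add(mul(Z, Z), add(S^4(Z), SSSZ))), not yet normal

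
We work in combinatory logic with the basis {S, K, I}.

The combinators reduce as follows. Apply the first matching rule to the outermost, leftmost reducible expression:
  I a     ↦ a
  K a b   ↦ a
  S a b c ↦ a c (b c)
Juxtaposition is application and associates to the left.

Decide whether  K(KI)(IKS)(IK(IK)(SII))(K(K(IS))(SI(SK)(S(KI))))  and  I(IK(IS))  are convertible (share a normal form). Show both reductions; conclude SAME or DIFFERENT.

Term A:
  start: K(KI)(IKS)(IK(IK)(SII))(K(K(IS))(SI(SK)(S(KI))))
  step 1: KI(IK(IK)(SII))(K(K(IS))(SI(SK)(S(KI))))
  step 2: I(K(K(IS))(SI(SK)(S(KI))))
  step 3: K(K(IS))(SI(SK)(S(KI)))
  step 4: K(IS)
  step 5: KS

Term B:
  start: I(IK(IS))
  step 1: IK(IS)
  step 2: K(IS)
  step 3: KS

Answer: SAME — A ⇓ KS, B ⇓ KS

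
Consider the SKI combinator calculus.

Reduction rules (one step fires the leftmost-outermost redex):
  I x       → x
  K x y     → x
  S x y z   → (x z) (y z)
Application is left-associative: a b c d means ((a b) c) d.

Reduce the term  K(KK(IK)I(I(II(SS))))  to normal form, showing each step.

  start: K(KK(IK)I(I(II(SS))))
  [1] K(KI(I(II(SS))))
  [2] KI

Answer: normal form = KI  (in 2 steps)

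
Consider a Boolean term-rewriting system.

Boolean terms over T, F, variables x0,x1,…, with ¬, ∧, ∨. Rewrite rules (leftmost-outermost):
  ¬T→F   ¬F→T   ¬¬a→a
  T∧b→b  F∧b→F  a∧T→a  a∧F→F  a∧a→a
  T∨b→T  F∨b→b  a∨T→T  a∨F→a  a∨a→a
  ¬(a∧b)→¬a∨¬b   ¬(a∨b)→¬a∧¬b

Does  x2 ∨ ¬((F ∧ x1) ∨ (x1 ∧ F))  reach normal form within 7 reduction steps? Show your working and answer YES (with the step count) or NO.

  start: x2 ∨ ¬((F ∧ x1) ∨ (x1 ∧ F))
  step 1: x2 ∨ (¬(F ∧ x1) ∧ ¬(x1 ∧ F))
  step 2: x2 ∨ ((¬F ∨ ¬x1) ∧ ¬(x1 ∧ F))
  step 3: x2 ∨ ((T ∨ ¬x1) ∧ ¬(x1 ∧ F))
  step 4: x2 ∨ (T ∧ ¬(x1 ∧ F))
  step 5: x2 ∨ ¬(x1 ∧ F)
  step 6: x2 ∨ (¬x1 ∨ ¬F)
  step 7: x2 ∨ (¬x1 ∨ T)

Answer: NO — after 7 steps the term is x2 ∨ (¬x1 ∨ T), not yet normal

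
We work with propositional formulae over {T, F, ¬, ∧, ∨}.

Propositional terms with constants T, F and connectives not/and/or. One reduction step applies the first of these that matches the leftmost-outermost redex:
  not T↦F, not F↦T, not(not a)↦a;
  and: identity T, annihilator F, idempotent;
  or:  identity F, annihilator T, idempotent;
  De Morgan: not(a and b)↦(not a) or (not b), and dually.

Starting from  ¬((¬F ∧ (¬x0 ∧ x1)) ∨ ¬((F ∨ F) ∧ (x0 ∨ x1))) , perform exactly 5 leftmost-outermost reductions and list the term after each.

Answer: after 5 steps: (¬¬x0 ∨ ¬x1) ∧ ¬¬((F ∨ F) ∧ (x0 ∨ x1))

Working:
  start: ¬((¬F ∧ (¬x0 ∧ x1)) ∨ ¬((F ∨ F) ∧ (x0 ∨ x1)))
  [1] ¬(¬F ∧ (¬x0 ∧ x1)) ∧ ¬¬((F ∨ F) ∧ (x0 ∨ x1))
  [2] (¬¬F ∨ ¬(¬x0 ∧ x1)) ∧ ¬¬((F ∨ F) ∧ (x0 ∨ x1))
  [3] (F ∨ ¬(¬x0 ∧ x1)) ∧ ¬¬((F ∨ F) ∧ (x0 ∨ x1))
  [4] ¬(¬x0 ∧ x1) ∧ ¬¬((F ∨ F) ∧ (x0 ∨ x1))
  [5] (¬¬x0 ∨ ¬x1) ∧ ¬¬((F ∨ F) ∧ (x0 ∨ x1))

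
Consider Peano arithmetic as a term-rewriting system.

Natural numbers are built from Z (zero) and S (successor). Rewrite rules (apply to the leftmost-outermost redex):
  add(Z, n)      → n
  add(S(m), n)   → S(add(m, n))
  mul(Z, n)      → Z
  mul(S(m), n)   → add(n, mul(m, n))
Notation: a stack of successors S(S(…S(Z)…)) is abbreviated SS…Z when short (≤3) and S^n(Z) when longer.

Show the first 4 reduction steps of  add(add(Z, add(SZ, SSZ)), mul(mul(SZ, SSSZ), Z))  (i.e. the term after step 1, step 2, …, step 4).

Answer: after 4 steps: S(add(SSZ, mul(mul(SZ, SSSZ), Z)))

Working:
  start: add(add(Z, add(SZ, SSZ)), mul(mul(SZ, SSSZ), Z))
  [1] add(add(SZ, SSZ), mul(mul(SZ, SSSZ), Z))
  [2] add(S(add(Z, SSZ)), mul(mul(SZ, SSSZ), Z))
  [3] S(add(add(Z, SSZ), mul(mul(SZ, SSSZ), Z)))
  [4] S(add(SSZ, mul(mul(SZ, SSSZ), Z)))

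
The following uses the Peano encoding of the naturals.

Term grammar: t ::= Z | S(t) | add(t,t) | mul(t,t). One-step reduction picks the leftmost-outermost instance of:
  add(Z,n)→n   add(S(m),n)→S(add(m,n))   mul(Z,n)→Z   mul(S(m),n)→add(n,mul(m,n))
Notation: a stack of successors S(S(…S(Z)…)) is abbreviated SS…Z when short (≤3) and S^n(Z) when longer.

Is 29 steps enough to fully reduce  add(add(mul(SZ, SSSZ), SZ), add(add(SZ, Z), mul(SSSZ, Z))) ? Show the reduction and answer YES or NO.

Answer: YES — reaches normal form S^5(Z) in 26 ≤ 29 steps

Reduction:
  start: add(add(mul(SZ, SSSZ), SZ), add(add(SZ, Z), mul(SSSZ, Z)))
  →1  add(add(add(SSSZ, mul(Z, SSSZ)), SZ), add(add(SZ, Z), mul(SSSZ, Z)))
  →2  add(add(S(add(SSZ, mul(Z, SSSZ))), SZ), add(add(SZ, Z), mul(SSSZ, Z)))
  →3  add(S(add(add(SSZ, mul(Z, SSSZ)), SZ)), add(add(SZ, Z), mul(SSSZ, Z)))
  →4  S(add(add(add(SSZ, mul(Z, SSSZ)), SZ), add(add(SZ, Z), mul(SSSZ, Z))))
  →5  S(add(add(S(add(SZ, mul(Z, SSSZ))), SZ), add(add(SZ, Z), mul(SSSZ, Z))))
  →6  S(add(S(add(add(SZ, mul(Z, SSSZ)), SZ)), add(add(SZ, Z), mul(SSSZ, Z))))
  →7  S(S(add(add(add(SZ, mul(Z, SSSZ)), SZ), add(add(SZ, Z), mul(SSSZ, Z)))))
  →8  S(S(add(add(S(add(Z, mul(Z, SSSZ))), SZ), add(add(SZ, Z), mul(SSSZ, Z)))))
  →9  S(S(add(S(add(add(Z, mul(Z, SSSZ)), SZ)), add(add(SZ, Z), mul(SSSZ, Z)))))
  →10  S(S(S(add(add(add(Z, mul(Z, SSSZ)), SZ), add(add(SZ, Z), mul(SSSZ, Z))))))
  →11  S(S(S(add(add(mul(Z, SSSZ), SZ), add(add(SZ, Z), mul(SSSZ, Z))))))
  →12  S(S(S(add(add(Z, SZ), add(add(SZ, Z), mul(SSSZ, Z))))))
  →13  S(S(S(add(SZ, add(add(SZ, Z), mul(SSSZ, Z))))))
  →14  S(S(S(S(add(Z, add(add(SZ, Z), mul(SSSZ, Z)))))))
  →15  S(S(S(S(add(add(SZ, Z), mul(SSSZ, Z))))))
  →16  S(S(S(S(add(S(add(Z, Z)), mul(SSSZ, Z))))))
  →17  S(S(S(S(S(add(add(Z, Z), mul(SSSZ, Z)))))))
  →18  S(S(S(S(S(add(Z, mul(SSSZ, Z)))))))
  →19  S(S(S(S(S(mul(SSSZ, Z))))))
  →20  S(S(S(S(S(add(Z, mul(SSZ, Z)))))))
  →21  S(S(S(S(S(mul(SSZ, Z))))))
  →22  S(S(S(S(S(add(Z, mul(SZ, Z)))))))
  →23  S(S(S(S(S(mul(SZ, Z))))))
  →24  S(S(S(S(S(add(Z, mul(Z, Z)))))))
  →25  S(S(S(S(S(mul(Z, Z))))))
  →26  S^5(Z)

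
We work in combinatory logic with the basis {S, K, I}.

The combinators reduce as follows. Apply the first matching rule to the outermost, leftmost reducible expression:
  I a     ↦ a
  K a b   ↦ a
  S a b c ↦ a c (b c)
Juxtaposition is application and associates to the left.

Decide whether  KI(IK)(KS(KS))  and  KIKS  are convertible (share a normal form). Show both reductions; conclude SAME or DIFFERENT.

Answer: SAME — A ⇓ S, B ⇓ S

Working:
Term A:
  start: KI(IK)(KS(KS))
  [1] I(KS(KS))
  [2] KS(KS)
  [3] S

Term B:
  start: KIKS
  [1] IS
  [2] S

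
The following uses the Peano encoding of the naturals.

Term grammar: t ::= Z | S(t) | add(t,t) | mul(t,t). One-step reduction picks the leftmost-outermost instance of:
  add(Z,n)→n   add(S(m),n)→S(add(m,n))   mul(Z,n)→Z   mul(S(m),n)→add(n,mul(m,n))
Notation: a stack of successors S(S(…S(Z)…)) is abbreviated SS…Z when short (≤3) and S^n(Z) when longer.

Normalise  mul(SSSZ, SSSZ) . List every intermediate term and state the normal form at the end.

  start: mul(SSSZ, SSSZ)
  [1] add(SSSZ, mul(SSZ, SSSZ))
  [2] S(add(SSZ, mul(SSZ, SSSZ)))
  [3] S(S(add(SZ, mul(SSZ, SSSZ))))
  [4] S(S(S(add(Z, mul(SSZ, SSSZ)))))
  [5] S(S(S(mul(SSZ, SSSZ))))
  [6] S(S(S(add(SSSZ, mul(SZ, SSSZ)))))
  [7] S(S(S(S(add(SSZ, mul(SZ, SSSZ))))))
  [8] S(S(S(S(S(add(SZ, mul(SZ, SSSZ)))))))
  [9] S(S(S(S(S(S(add(Z, mul(SZ, SSSZ))))))))
  [10] S(S(S(S(S(S(mul(SZ, SSSZ)))))))
  [11] S(S(S(S(S(S(add(SSSZ, mul(Z, SSSZ))))))))
  [12] S(S(S(S(S(S(S(add(SSZ, mul(Z, SSSZ)))))))))
  [13] S(S(S(S(S(S(S(S(add(SZ, mul(Z, SSSZ))))))))))
  [14] S(S(S(S(S(S(S(S(S(add(Z, mul(Z, SSSZ)))))))))))
  [15] S(S(S(S(S(S(S(S(S(mul(Z, SSSZ))))))))))
  [16] S^9(Z)

Answer: normal form = S^9(Z)  (in 16 steps)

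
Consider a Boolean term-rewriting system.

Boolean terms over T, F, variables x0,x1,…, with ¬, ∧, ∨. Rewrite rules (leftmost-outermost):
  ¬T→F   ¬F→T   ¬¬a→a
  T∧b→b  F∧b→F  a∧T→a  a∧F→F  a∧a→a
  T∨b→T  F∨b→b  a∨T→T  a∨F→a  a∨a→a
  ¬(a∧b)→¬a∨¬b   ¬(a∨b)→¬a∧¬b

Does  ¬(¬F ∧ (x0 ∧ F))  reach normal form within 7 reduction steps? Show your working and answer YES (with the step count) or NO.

  start: ¬(¬F ∧ (x0 ∧ F))
  [1] ¬¬F ∨ ¬(x0 ∧ F)
  [2] F ∨ ¬(x0 ∧ F)
  [3] ¬(x0 ∧ F)
  [4] ¬x0 ∨ ¬F
  [5] ¬x0 ∨ T
  [6] T

Answer: YES — reaches normal form T in 6 ≤ 7 steps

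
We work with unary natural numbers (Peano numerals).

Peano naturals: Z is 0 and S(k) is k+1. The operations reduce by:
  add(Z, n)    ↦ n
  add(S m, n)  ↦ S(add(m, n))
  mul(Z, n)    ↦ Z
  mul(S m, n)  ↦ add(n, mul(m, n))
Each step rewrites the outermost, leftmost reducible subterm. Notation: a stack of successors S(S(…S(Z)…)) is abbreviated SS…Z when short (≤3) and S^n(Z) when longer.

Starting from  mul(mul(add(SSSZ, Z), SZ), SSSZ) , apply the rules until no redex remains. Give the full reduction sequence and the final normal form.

  start: mul(mul(add(SSSZ, Z), SZ), SSSZ)
  →1  mul(mul(S(add(SSZ, Z)), SZ), SSSZ)
  →2  mul(add(SZ, mul(add(SSZ, Z), SZ)), SSSZ)
  →3  mul(S(add(Z, mul(add(SSZ, Z), SZ))), SSSZ)
  →4  add(SSSZ, mul(add(Z, mul(add(SSZ, Z), SZ)), SSSZ))
  →5  S(add(SSZ, mul(add(Z, mul(add(SSZ, Z), SZ)), SSSZ)))
  →6  S(S(add(SZ, mul(add(Z, mul(add(SSZ, Z), SZ)), SSSZ))))
  →7  S(S(S(add(Z, mul(add(Z, mul(add(SSZ, Z), SZ)), SSSZ)))))
  →8  S(S(S(mul(add(Z, mul(add(SSZ, Z), SZ)), SSSZ))))
  →9  S(S(S(mul(mul(add(SSZ, Z), SZ), SSSZ))))
  →10  S(S(S(mul(mul(S(add(SZ, Z)), SZ), SSSZ))))
  →11  S(S(S(mul(add(SZ, mul(add(SZ, Z), SZ)), SSSZ))))
  →12  S(S(S(mul(S(add(Z, mul(add(SZ, Z), SZ))), SSSZ))))
  →13  S(S(S(add(SSSZ, mul(add(Z, mul(add(SZ, Z), SZ)), SSSZ)))))
  →14  S(S(S(S(add(SSZ, mul(add(Z, mul(add(SZ, Z), SZ)), SSSZ))))))
  →15  S(S(S(S(S(add(SZ, mul(add(Z, mul(add(SZ, Z), SZ)), SSSZ)))))))
  →16  S(S(S(S(S(S(add(Z, mul(add(Z, mul(add(SZ, Z), SZ)), SSSZ))))))))
  →17  S(S(S(S(S(S(mul(add(Z, mul(add(SZ, Z), SZ)), SSSZ)))))))
  →18  S(S(S(S(S(S(mul(mul(add(SZ, Z), SZ), SSSZ)))))))
  →19  S(S(S(S(S(S(mul(mul(S(add(Z, Z)), SZ), SSSZ)))))))
  →20  S(S(S(S(S(S(mul(add(SZ, mul(add(Z, Z), SZ)), SSSZ)))))))
  →21  S(S(S(S(S(S(mul(S(add(Z, mul(add(Z, Z), SZ))), SSSZ)))))))
  →22  S(S(S(S(S(S(add(SSSZ, mul(add(Z, mul(add(Z, Z), SZ)), SSSZ))))))))
  →23  S(S(S(S(S(S(S(add(SSZ, mul(add(Z, mul(add(Z, Z), SZ)), SSSZ)))))))))
  →24  S(S(S(S(S(S(S(S(add(SZ, mul(add(Z, mul(add(Z, Z), SZ)), SSSZ))))))))))
  →25  S(S(S(S(S(S(S(S(S(add(Z, mul(add(Z, mul(add(Z, Z), SZ)), SSSZ)))))))))))
  →26  S(S(S(S(S(S(S(S(S(mul(add(Z, mul(add(Z, Z), SZ)), SSSZ))))))))))
  →27  S(S(S(S(S(S(S(S(S(mul(mul(add(Z, Z), SZ), SSSZ))))))))))
  →28  S(S(S(S(S(S(S(S(S(mul(mul(Z, SZ), SSSZ))))))))))
  →29  S(S(S(S(S(S(S(S(S(mul(Z, SSSZ))))))))))
  →30  S^9(Z)

Answer: normal form = S^9(Z)  (in 30 steps)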